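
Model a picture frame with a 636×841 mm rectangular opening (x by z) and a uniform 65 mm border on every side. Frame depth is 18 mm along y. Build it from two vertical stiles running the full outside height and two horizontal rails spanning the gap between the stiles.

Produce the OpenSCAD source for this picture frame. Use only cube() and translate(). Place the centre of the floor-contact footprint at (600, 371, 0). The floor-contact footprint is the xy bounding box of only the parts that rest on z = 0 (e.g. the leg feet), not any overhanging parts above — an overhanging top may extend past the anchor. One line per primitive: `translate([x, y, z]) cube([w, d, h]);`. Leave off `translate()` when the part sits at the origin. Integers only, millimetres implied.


translate([217, 362, 0]) cube([65, 18, 971]);
translate([918, 362, 0]) cube([65, 18, 971]);
translate([282, 362, 0]) cube([636, 18, 65]);
translate([282, 362, 906]) cube([636, 18, 65]);


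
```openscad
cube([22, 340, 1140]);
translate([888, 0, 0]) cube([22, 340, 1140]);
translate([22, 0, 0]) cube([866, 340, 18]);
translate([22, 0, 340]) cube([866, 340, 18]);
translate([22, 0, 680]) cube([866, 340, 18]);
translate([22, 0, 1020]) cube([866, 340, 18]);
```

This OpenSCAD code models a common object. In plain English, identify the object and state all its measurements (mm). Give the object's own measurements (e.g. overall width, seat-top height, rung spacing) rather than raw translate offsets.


An open bookshelf. Two side panels, each 22 mm thick, 340 mm deep and 1140 mm tall, stand 910 mm apart (outside-to-outside). Between them sit 4 shelves, each 18 mm thick and 340 mm deep, spanning the full gap between the sides. The bottom shelf rests on the floor (its underside at z = 0) and the clear gap between one shelf's top and the next shelf's underside is 322 mm.


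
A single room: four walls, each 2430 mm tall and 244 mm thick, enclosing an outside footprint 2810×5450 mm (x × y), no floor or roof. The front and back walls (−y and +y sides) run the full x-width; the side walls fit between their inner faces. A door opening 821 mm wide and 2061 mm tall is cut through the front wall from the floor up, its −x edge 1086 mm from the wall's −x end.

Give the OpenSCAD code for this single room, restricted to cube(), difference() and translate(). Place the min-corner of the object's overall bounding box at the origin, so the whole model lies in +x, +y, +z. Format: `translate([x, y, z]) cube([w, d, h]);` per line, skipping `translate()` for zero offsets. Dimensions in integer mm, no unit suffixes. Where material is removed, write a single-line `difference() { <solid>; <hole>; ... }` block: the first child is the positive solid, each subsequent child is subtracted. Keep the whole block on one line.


difference() { cube([2810, 244, 2430]); translate([1086, 0, 0]) cube([821, 244, 2061]); }
translate([0, 5206, 0]) cube([2810, 244, 2430]);
translate([0, 244, 0]) cube([244, 4962, 2430]);
translate([2566, 244, 0]) cube([244, 4962, 2430]);


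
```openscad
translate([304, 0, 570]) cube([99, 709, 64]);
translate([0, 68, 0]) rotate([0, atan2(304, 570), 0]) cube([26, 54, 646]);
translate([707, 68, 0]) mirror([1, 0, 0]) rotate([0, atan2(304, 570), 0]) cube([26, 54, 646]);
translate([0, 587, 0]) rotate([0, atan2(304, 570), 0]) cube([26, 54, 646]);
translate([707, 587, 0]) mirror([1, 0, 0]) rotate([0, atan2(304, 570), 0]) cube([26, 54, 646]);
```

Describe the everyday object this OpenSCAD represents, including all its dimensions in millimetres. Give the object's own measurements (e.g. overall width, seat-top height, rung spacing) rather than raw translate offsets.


A sawhorse. A 99×709×64 mm beam (x, y, z) sits on two A-frame leg pairs. Each pair is two raked legs of 26×54 mm section (54 mm along y) splaying symmetrically in x. Each leg rises 570 mm vertically over 304 mm of horizontal reach and is 646 mm long along its own axis. Every leg's outer bottom edge rests on the floor and its outer top edge meets a bottom edge of the beam — the left legs (tilting toward +x) meet the beam's −x bottom edge, the right legs (their mirror images, tilting toward −x) meet its +x bottom edge — so the leg tops tuck under the beam, the beam's underside is 570 mm above the floor, and the feet are 707 mm apart outside-to-outside with the beam centred between them. The two leg pairs are set in 68 mm from either end of the beam.


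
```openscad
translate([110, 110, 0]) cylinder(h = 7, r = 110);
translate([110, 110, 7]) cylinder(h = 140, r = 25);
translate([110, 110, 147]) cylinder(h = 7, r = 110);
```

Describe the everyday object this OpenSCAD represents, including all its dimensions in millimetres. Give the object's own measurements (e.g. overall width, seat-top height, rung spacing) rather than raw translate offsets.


A spool: two coaxial disc flanges of radius 110 mm and thickness 7 mm, joined by a core cylinder of radius 25 mm and height 140 mm. The lower flange rests on z = 0 and the three cylinders share a vertical axis.


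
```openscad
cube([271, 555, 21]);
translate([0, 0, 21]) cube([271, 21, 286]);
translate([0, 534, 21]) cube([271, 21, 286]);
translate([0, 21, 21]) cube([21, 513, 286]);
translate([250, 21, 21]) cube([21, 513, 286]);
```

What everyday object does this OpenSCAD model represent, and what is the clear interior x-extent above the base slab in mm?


An open box. The internal width is 229 mm.

A 271×555 base slab with four walls standing on it — an open box. The base is 271 mm wide and the walls are 21 mm thick, so the internal width is 271 − 2 × 21 = 229 mm.


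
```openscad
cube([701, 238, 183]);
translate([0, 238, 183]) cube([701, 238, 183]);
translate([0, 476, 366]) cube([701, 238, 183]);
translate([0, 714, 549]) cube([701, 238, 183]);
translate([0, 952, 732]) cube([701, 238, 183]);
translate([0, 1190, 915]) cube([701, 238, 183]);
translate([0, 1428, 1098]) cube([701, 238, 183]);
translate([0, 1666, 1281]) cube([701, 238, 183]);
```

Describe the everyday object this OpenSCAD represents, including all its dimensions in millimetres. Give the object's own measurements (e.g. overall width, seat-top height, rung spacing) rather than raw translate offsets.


A straight staircase of 8 solid steps. Each step is 701 mm wide (x), 238 mm deep (y, the going) and 183 mm tall (the rise). The first step rests on the floor; each subsequent step sits one going further in +y and one rise higher in +z, directly behind and above the previous step with no overlap.


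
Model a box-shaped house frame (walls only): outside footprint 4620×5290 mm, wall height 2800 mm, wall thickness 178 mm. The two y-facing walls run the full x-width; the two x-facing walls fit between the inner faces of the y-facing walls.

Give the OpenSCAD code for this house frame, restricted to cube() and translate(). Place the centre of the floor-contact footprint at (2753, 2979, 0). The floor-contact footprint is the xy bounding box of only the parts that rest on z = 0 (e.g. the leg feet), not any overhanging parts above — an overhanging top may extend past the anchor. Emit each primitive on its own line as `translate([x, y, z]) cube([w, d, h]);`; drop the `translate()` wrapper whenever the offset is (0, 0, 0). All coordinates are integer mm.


translate([443, 334, 0]) cube([4620, 178, 2800]);
translate([443, 5446, 0]) cube([4620, 178, 2800]);
translate([443, 512, 0]) cube([178, 4934, 2800]);
translate([4885, 512, 0]) cube([178, 4934, 2800]);


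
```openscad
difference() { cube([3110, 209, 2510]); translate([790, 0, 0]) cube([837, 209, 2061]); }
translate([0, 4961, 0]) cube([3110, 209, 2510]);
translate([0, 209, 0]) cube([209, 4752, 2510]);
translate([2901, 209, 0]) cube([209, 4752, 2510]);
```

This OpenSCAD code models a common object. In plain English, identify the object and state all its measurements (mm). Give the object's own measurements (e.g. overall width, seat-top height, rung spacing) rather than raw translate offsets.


A single room: four walls, each 2510 mm tall and 209 mm thick, enclosing an outside footprint 3110×5170 mm (x × y), no floor or roof. The front and back walls (−y and +y sides) run the full x-width; the side walls fit between their inner faces. A door opening 837 mm wide and 2061 mm tall is cut through the front wall from the floor up, its −x edge 790 mm from the wall's −x end.


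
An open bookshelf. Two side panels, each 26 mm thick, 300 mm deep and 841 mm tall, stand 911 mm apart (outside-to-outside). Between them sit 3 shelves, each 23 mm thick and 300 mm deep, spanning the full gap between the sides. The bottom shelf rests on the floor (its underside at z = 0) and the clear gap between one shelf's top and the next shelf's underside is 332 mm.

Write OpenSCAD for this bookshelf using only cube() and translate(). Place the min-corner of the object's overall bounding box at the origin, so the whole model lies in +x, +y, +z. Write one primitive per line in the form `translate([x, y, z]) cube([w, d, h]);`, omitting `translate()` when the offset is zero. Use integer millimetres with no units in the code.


cube([26, 300, 841]);
translate([885, 0, 0]) cube([26, 300, 841]);
translate([26, 0, 0]) cube([859, 300, 23]);
translate([26, 0, 355]) cube([859, 300, 23]);
translate([26, 0, 710]) cube([859, 300, 23]);


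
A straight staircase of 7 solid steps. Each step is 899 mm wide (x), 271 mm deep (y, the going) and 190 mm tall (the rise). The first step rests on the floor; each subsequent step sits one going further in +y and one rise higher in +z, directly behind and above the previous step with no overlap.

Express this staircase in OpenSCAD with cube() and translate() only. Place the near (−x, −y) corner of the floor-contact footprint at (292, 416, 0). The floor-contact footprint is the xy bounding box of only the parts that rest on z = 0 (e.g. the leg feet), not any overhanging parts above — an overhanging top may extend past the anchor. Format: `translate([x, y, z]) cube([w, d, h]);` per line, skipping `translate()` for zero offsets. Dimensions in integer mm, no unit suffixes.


translate([292, 416, 0]) cube([899, 271, 190]);
translate([292, 687, 190]) cube([899, 271, 190]);
translate([292, 958, 380]) cube([899, 271, 190]);
translate([292, 1229, 570]) cube([899, 271, 190]);
translate([292, 1500, 760]) cube([899, 271, 190]);
translate([292, 1771, 950]) cube([899, 271, 190]);
translate([292, 2042, 1140]) cube([899, 271, 190]);


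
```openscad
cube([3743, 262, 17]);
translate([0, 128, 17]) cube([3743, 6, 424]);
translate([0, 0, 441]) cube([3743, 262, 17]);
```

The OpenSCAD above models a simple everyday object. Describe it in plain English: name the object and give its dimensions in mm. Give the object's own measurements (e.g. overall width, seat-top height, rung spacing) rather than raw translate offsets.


An I-beam lying along x, 3743 mm long. Overall section height 458 mm. Two flanges 262 mm wide (y) and 17 mm thick, one on the floor and one at the top; a web 6 mm thick runs between them, centred on the flange width.


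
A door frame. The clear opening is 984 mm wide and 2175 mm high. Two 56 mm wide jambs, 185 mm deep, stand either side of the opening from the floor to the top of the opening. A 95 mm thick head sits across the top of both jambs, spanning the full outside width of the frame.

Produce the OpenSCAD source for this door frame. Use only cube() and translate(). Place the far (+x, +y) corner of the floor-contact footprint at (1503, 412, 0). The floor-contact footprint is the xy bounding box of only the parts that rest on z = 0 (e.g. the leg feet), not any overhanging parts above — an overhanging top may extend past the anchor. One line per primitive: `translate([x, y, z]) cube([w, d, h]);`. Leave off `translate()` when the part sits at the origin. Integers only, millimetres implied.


translate([407, 227, 0]) cube([56, 185, 2175]);
translate([1447, 227, 0]) cube([56, 185, 2175]);
translate([407, 227, 2175]) cube([1096, 185, 95]);


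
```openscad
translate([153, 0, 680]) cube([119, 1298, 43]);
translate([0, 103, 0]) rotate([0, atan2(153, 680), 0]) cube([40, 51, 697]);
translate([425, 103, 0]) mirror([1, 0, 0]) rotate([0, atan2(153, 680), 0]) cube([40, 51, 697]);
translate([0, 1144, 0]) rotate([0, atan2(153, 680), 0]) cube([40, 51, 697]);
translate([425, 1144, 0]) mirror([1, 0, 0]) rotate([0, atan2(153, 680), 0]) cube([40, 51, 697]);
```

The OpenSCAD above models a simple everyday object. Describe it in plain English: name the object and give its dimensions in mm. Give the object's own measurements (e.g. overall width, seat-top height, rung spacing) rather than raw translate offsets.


A sawhorse. A 119×1298×43 mm beam (x, y, z) sits on two A-frame leg pairs. Each pair is two raked legs of 40×51 mm section (51 mm along y) splaying symmetrically in x. Each leg rises 680 mm vertically over 153 mm of horizontal reach and is 697 mm long along its own axis. Every leg's outer bottom edge rests on the floor and its outer top edge meets a bottom edge of the beam — the left legs (tilting toward +x) meet the beam's −x bottom edge, the right legs (their mirror images, tilting toward −x) meet its +x bottom edge — so the leg tops tuck under the beam, the beam's underside is 680 mm above the floor, and the feet are 425 mm apart outside-to-outside with the beam centred between them. The two leg pairs are set in 103 mm from either end of the beam.


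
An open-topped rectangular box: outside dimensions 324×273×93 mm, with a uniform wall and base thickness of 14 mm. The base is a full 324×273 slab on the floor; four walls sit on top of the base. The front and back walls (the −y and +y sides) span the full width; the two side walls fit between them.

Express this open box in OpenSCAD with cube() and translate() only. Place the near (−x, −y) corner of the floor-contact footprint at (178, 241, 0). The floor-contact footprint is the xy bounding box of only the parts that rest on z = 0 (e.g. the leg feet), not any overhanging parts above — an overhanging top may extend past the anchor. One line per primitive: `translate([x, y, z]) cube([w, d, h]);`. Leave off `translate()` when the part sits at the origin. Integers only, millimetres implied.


translate([178, 241, 0]) cube([324, 273, 14]);
translate([178, 241, 14]) cube([324, 14, 79]);
translate([178, 500, 14]) cube([324, 14, 79]);
translate([178, 255, 14]) cube([14, 245, 79]);
translate([488, 255, 14]) cube([14, 245, 79]);


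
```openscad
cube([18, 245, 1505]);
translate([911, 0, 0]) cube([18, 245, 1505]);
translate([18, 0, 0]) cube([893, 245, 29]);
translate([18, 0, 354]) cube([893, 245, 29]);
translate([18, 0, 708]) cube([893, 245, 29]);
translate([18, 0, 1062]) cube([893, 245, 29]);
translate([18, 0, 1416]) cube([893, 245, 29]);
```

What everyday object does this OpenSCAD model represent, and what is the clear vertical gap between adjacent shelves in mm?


A bookshelf. The clear shelf gap is 325 mm.

Two tall side panels with 5 horizontal boards between them — a bookshelf. The first two shelf undersides are at z = 0 and z = 354; with shelf thickness 29, the clear gap is 354 − 0 − 29 = 325 mm.


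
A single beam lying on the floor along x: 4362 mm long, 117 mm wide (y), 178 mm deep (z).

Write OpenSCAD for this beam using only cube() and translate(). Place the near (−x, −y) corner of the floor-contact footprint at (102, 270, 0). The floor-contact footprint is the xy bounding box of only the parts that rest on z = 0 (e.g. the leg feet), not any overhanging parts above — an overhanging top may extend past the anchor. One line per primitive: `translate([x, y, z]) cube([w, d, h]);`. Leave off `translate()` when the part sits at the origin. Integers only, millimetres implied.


translate([102, 270, 0]) cube([4362, 117, 178]);


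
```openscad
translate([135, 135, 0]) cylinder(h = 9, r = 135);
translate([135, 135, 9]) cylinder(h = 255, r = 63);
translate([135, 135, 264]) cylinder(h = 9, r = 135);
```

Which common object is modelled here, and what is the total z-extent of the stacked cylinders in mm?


A spool. The overall height is 273 mm.

Three coaxial cylinders, large–small–large — a spool. Two 9 mm flanges and a 255 mm core give 9 + 255 + 9 = 273 mm.


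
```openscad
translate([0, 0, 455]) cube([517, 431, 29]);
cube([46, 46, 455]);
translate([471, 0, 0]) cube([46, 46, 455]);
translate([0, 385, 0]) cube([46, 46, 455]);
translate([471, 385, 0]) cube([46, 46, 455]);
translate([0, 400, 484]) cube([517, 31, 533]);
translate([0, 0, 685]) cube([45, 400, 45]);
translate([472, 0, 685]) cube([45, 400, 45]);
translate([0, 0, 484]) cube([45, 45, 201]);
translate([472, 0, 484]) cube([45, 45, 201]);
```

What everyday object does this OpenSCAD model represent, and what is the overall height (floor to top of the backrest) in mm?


A chair. The overall height is 1017 mm.

A slab on four corner posts with a tall panel at the back — a chair. The seat slab sits at z = 455 with thickness 29, and the 533 mm backrest starts at the seat top, so the overall height is 455 + 29 + 533 = 1017 mm.


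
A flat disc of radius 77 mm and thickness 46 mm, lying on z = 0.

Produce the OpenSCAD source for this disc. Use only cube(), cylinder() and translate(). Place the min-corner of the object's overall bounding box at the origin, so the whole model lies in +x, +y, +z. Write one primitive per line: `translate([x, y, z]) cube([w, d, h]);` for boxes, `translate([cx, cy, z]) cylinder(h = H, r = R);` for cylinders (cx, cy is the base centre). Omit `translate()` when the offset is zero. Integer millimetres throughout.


translate([77, 77, 0]) cylinder(h = 46, r = 77);


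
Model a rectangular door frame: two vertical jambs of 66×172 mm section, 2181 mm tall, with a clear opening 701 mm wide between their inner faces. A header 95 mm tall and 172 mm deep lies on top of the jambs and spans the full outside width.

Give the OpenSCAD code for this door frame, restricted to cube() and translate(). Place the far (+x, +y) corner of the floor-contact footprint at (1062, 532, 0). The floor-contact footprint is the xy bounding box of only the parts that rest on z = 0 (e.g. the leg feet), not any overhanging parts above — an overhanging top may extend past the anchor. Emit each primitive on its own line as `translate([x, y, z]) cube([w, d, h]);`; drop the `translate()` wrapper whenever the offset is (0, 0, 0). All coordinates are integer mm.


translate([229, 360, 0]) cube([66, 172, 2181]);
translate([996, 360, 0]) cube([66, 172, 2181]);
translate([229, 360, 2181]) cube([833, 172, 95]);


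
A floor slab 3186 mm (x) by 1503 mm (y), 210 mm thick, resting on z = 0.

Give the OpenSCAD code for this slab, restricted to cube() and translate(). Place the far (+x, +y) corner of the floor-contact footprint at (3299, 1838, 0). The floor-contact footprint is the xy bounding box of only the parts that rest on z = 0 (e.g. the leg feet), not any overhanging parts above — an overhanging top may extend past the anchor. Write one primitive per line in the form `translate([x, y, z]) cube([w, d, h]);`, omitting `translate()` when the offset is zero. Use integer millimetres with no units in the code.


translate([113, 335, 0]) cube([3186, 1503, 210]);


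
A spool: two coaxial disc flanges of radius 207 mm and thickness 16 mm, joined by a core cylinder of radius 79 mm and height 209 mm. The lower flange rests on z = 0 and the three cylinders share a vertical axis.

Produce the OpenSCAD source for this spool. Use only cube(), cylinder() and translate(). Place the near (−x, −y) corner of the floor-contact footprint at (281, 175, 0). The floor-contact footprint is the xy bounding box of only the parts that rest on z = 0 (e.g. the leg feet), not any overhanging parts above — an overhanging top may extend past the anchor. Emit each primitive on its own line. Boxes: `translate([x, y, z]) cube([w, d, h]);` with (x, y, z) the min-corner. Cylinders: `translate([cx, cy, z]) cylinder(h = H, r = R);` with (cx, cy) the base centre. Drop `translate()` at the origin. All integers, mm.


translate([488, 382, 0]) cylinder(h = 16, r = 207);
translate([488, 382, 16]) cylinder(h = 209, r = 79);
translate([488, 382, 225]) cylinder(h = 16, r = 207);


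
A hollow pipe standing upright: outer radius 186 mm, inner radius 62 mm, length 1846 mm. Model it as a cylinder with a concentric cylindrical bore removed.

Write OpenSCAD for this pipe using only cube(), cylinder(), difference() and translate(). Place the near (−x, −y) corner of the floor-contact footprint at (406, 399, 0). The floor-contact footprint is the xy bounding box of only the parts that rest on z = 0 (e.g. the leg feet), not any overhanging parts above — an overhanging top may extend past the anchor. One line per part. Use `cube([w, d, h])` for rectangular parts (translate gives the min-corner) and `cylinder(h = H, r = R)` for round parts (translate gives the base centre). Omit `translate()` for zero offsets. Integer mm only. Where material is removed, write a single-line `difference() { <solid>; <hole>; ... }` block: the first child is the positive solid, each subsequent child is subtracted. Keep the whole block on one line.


difference() { translate([592, 585, 0]) cylinder(h = 1846, r = 186); translate([592, 585, 0]) cylinder(h = 1846, r = 62); }


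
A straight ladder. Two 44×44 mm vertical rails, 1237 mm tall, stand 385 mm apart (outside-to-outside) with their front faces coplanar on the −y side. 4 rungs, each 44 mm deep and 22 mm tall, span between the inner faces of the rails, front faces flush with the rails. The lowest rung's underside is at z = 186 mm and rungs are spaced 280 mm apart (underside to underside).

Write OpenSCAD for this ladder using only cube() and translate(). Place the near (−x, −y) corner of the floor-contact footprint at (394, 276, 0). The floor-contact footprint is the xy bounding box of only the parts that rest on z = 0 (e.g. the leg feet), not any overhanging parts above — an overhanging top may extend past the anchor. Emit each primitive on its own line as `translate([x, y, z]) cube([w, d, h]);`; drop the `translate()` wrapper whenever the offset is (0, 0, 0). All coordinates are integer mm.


translate([394, 276, 0]) cube([44, 44, 1237]);
translate([735, 276, 0]) cube([44, 44, 1237]);
translate([438, 276, 186]) cube([297, 44, 22]);
translate([438, 276, 466]) cube([297, 44, 22]);
translate([438, 276, 746]) cube([297, 44, 22]);
translate([438, 276, 1026]) cube([297, 44, 22]);


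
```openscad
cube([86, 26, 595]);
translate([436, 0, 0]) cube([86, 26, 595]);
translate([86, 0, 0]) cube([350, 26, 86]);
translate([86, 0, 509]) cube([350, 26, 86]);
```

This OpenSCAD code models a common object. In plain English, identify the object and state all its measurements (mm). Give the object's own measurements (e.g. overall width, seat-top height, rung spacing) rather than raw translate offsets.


A rectangular picture frame lying in the x–z plane (depth along y). The opening is 350 mm wide (x) by 423 mm tall (z), surrounded by a border 86 mm wide on all four sides. The frame is 26 mm deep and is made of two full-height vertical stiles with two horizontal rails fitted between them.


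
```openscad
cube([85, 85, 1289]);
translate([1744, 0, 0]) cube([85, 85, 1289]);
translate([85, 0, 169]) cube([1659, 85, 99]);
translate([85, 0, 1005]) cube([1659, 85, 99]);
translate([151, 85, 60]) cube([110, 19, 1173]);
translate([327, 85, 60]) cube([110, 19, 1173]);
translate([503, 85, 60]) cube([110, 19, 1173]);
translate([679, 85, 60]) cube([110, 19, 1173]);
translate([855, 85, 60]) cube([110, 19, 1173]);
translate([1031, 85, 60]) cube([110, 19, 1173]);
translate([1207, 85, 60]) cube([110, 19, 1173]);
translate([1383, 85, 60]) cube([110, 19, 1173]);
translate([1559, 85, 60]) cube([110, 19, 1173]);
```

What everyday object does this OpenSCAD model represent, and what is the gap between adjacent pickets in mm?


A fence section. The picket gap is 66 mm.

Two posts, two rails, 9 pickets — a fence section. Span 1659 mm holds 9 pickets of 110 mm with 10 equal gaps: ⌊(1659 − 9·110) / 10⌋ = 66 mm.


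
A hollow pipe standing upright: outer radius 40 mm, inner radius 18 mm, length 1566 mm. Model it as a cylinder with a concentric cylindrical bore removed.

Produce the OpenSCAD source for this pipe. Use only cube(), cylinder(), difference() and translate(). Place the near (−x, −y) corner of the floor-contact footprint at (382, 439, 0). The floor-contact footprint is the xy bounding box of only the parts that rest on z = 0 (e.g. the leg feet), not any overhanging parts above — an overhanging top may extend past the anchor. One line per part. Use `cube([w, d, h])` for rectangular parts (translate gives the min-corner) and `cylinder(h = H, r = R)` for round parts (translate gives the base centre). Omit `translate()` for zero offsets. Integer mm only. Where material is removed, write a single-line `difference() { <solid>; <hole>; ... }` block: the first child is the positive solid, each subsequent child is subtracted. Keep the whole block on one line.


difference() { translate([422, 479, 0]) cylinder(h = 1566, r = 40); translate([422, 479, 0]) cylinder(h = 1566, r = 18); }


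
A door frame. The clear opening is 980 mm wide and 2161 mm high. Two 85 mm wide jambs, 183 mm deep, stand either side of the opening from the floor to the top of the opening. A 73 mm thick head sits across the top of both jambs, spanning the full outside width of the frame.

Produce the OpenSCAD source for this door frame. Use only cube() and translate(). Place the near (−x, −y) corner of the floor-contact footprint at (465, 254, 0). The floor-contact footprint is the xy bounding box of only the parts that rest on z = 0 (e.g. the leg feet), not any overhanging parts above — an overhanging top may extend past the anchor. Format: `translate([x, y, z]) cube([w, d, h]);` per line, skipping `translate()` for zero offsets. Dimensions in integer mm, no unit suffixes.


translate([465, 254, 0]) cube([85, 183, 2161]);
translate([1530, 254, 0]) cube([85, 183, 2161]);
translate([465, 254, 2161]) cube([1150, 183, 73]);


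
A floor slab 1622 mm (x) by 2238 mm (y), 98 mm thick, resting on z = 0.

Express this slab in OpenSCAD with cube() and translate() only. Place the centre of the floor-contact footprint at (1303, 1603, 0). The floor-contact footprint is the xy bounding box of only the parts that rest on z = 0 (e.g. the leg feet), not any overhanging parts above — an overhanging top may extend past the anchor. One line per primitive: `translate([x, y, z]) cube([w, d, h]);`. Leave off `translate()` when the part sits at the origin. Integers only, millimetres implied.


translate([492, 484, 0]) cube([1622, 2238, 98]);


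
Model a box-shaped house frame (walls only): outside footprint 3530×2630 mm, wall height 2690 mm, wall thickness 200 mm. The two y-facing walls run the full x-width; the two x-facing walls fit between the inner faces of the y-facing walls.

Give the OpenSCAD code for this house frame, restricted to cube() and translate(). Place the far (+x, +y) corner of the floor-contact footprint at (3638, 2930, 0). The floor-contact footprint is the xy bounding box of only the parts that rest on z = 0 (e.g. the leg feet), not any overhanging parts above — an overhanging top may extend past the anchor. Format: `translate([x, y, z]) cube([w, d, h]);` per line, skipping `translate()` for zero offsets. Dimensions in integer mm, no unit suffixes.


translate([108, 300, 0]) cube([3530, 200, 2690]);
translate([108, 2730, 0]) cube([3530, 200, 2690]);
translate([108, 500, 0]) cube([200, 2230, 2690]);
translate([3438, 500, 0]) cube([200, 2230, 2690]);


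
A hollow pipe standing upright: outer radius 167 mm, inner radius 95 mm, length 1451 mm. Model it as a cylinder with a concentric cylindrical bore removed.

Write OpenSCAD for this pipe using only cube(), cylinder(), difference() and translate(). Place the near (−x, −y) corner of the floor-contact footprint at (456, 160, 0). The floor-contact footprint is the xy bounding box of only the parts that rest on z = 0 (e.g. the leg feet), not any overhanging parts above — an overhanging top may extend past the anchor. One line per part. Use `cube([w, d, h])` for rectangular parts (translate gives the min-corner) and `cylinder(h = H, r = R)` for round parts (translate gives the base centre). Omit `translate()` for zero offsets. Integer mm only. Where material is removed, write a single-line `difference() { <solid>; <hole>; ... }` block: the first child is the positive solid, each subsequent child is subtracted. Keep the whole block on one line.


difference() { translate([623, 327, 0]) cylinder(h = 1451, r = 167); translate([623, 327, 0]) cylinder(h = 1451, r = 95); }


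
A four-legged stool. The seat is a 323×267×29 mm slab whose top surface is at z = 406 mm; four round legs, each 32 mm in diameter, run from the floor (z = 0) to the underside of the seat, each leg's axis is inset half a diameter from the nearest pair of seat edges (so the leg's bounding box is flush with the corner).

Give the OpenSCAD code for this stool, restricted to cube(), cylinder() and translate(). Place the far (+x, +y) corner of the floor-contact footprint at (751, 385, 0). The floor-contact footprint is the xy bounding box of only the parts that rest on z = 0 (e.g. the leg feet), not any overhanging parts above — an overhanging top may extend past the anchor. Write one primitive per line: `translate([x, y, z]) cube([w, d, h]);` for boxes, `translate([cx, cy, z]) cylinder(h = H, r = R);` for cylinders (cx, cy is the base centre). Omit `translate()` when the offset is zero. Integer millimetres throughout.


translate([428, 118, 377]) cube([323, 267, 29]);
translate([444, 134, 0]) cylinder(h = 377, r = 16);
translate([735, 134, 0]) cylinder(h = 377, r = 16);
translate([444, 369, 0]) cylinder(h = 377, r = 16);
translate([735, 369, 0]) cylinder(h = 377, r = 16);


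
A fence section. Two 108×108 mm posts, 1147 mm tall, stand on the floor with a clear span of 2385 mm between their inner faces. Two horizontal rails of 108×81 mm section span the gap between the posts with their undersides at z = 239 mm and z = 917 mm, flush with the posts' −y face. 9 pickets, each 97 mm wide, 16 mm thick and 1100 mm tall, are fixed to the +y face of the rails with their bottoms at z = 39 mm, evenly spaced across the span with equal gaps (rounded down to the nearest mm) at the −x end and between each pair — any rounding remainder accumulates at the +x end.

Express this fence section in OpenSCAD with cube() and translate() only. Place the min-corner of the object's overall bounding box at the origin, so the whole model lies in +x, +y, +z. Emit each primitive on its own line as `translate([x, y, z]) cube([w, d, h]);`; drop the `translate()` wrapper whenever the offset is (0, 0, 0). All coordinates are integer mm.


cube([108, 108, 1147]);
translate([2493, 0, 0]) cube([108, 108, 1147]);
translate([108, 0, 239]) cube([2385, 108, 81]);
translate([108, 0, 917]) cube([2385, 108, 81]);
translate([259, 108, 39]) cube([97, 16, 1100]);
translate([507, 108, 39]) cube([97, 16, 1100]);
translate([755, 108, 39]) cube([97, 16, 1100]);
translate([1003, 108, 39]) cube([97, 16, 1100]);
translate([1251, 108, 39]) cube([97, 16, 1100]);
translate([1499, 108, 39]) cube([97, 16, 1100]);
translate([1747, 108, 39]) cube([97, 16, 1100]);
translate([1995, 108, 39]) cube([97, 16, 1100]);
translate([2243, 108, 39]) cube([97, 16, 1100]);


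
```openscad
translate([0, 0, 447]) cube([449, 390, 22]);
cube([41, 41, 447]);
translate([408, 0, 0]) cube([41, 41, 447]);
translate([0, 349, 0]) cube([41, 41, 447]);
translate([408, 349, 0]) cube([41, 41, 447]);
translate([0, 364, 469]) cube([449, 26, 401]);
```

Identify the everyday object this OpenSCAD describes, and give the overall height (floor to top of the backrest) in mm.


A chair. The overall height is 870 mm.

A slab on four corner posts with a tall panel at the back — a chair. The seat slab sits at z = 447 with thickness 22, and the 401 mm backrest starts at the seat top, so the overall height is 447 + 22 + 401 = 870 mm.


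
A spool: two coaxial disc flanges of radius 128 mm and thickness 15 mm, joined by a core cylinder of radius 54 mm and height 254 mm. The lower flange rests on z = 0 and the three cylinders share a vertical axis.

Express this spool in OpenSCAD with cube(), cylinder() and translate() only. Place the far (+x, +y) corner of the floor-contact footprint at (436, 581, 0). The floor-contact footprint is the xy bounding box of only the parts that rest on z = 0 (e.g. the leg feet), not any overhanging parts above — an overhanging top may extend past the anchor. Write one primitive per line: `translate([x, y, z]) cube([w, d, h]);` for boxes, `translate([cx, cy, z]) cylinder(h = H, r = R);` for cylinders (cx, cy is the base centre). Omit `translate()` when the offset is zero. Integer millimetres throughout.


translate([308, 453, 0]) cylinder(h = 15, r = 128);
translate([308, 453, 15]) cylinder(h = 254, r = 54);
translate([308, 453, 269]) cylinder(h = 15, r = 128);


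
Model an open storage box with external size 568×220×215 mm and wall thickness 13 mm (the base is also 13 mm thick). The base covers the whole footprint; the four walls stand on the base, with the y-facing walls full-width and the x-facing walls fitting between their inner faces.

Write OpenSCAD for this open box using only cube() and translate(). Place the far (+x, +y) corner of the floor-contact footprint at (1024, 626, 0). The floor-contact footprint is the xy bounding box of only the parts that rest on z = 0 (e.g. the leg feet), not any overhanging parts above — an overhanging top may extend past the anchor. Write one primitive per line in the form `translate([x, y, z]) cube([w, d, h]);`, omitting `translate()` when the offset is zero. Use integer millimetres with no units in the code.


translate([456, 406, 0]) cube([568, 220, 13]);
translate([456, 406, 13]) cube([568, 13, 202]);
translate([456, 613, 13]) cube([568, 13, 202]);
translate([456, 419, 13]) cube([13, 194, 202]);
translate([1011, 419, 13]) cube([13, 194, 202]);


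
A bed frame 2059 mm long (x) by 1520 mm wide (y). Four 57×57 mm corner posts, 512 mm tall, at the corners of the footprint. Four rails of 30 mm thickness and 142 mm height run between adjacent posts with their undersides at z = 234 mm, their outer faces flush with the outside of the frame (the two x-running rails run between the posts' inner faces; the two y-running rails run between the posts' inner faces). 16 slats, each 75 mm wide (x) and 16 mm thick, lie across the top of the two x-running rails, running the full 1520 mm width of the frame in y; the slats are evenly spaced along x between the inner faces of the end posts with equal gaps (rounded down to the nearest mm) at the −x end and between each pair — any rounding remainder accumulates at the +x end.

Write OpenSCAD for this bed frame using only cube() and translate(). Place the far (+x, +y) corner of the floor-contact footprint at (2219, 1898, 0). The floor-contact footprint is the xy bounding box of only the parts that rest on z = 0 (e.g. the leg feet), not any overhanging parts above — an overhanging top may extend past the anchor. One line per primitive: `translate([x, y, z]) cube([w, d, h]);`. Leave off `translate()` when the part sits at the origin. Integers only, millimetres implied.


translate([160, 378, 0]) cube([57, 57, 512]);
translate([160, 1841, 0]) cube([57, 57, 512]);
translate([2162, 378, 0]) cube([57, 57, 512]);
translate([2162, 1841, 0]) cube([57, 57, 512]);
translate([217, 378, 234]) cube([1945, 30, 142]);
translate([217, 1868, 234]) cube([1945, 30, 142]);
translate([160, 435, 234]) cube([30, 1406, 142]);
translate([2189, 435, 234]) cube([30, 1406, 142]);
translate([260, 378, 376]) cube([75, 1520, 16]);
translate([378, 378, 376]) cube([75, 1520, 16]);
translate([496, 378, 376]) cube([75, 1520, 16]);
translate([614, 378, 376]) cube([75, 1520, 16]);
translate([732, 378, 376]) cube([75, 1520, 16]);
translate([850, 378, 376]) cube([75, 1520, 16]);
translate([968, 378, 376]) cube([75, 1520, 16]);
translate([1086, 378, 376]) cube([75, 1520, 16]);
translate([1204, 378, 376]) cube([75, 1520, 16]);
translate([1322, 378, 376]) cube([75, 1520, 16]);
translate([1440, 378, 376]) cube([75, 1520, 16]);
translate([1558, 378, 376]) cube([75, 1520, 16]);
translate([1676, 378, 376]) cube([75, 1520, 16]);
translate([1794, 378, 376]) cube([75, 1520, 16]);
translate([1912, 378, 376]) cube([75, 1520, 16]);
translate([2030, 378, 376]) cube([75, 1520, 16]);


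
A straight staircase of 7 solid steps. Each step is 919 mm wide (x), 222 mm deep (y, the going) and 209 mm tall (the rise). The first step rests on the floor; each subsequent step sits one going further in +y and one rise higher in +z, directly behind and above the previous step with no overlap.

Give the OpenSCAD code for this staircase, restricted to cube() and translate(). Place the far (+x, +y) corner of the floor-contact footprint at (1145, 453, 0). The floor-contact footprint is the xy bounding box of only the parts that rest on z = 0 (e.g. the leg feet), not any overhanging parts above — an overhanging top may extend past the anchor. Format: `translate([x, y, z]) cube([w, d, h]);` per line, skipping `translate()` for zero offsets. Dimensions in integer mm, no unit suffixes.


translate([226, 231, 0]) cube([919, 222, 209]);
translate([226, 453, 209]) cube([919, 222, 209]);
translate([226, 675, 418]) cube([919, 222, 209]);
translate([226, 897, 627]) cube([919, 222, 209]);
translate([226, 1119, 836]) cube([919, 222, 209]);
translate([226, 1341, 1045]) cube([919, 222, 209]);
translate([226, 1563, 1254]) cube([919, 222, 209]);


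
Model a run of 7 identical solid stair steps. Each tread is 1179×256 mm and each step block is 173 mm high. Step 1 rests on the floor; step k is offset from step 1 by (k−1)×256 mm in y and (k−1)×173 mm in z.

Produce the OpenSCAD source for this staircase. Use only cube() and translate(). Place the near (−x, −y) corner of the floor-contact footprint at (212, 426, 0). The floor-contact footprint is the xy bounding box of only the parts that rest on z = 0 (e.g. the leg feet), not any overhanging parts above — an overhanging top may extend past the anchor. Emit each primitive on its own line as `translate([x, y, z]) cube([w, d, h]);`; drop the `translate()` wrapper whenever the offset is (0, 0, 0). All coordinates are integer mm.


translate([212, 426, 0]) cube([1179, 256, 173]);
translate([212, 682, 173]) cube([1179, 256, 173]);
translate([212, 938, 346]) cube([1179, 256, 173]);
translate([212, 1194, 519]) cube([1179, 256, 173]);
translate([212, 1450, 692]) cube([1179, 256, 173]);
translate([212, 1706, 865]) cube([1179, 256, 173]);
translate([212, 1962, 1038]) cube([1179, 256, 173]);


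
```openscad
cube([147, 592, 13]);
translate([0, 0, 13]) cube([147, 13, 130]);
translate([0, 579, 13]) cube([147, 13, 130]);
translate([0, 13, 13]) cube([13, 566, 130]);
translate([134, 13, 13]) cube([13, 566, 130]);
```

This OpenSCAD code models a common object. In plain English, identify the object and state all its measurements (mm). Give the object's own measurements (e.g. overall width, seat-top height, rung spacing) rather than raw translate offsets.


An open-topped rectangular box: outside dimensions 147×592×143 mm, with a uniform wall and base thickness of 13 mm. The base is a full 147×592 slab on the floor; four walls sit on top of the base. The front and back walls (the −y and +y sides) span the full width; the two side walls fit between them.


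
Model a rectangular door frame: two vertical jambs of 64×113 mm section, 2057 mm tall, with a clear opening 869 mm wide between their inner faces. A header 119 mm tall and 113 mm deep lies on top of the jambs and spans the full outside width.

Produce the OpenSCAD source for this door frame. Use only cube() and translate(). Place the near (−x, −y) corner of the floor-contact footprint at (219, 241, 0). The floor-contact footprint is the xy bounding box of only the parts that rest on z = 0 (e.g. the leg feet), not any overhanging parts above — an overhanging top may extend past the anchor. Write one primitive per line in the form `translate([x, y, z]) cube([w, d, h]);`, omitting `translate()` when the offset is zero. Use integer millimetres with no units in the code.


translate([219, 241, 0]) cube([64, 113, 2057]);
translate([1152, 241, 0]) cube([64, 113, 2057]);
translate([219, 241, 2057]) cube([997, 113, 119]);
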